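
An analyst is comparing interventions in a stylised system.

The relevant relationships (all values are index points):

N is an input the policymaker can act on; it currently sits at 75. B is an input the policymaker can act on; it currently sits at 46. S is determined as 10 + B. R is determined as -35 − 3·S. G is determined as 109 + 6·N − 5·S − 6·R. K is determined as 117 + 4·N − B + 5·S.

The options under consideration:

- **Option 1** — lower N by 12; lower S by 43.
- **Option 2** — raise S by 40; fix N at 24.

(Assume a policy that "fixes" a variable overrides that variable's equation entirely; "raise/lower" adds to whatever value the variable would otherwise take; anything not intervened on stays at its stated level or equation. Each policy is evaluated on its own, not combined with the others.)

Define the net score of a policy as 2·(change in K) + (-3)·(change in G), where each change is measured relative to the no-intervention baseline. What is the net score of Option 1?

Baseline:
  N = 75
  B = 46
  S = 10 + 46 = 56
  R = -35 − 3·56 = -203
  G = 109 + 6·75 − 5·56 − 6·(-203) = 1497
  K = 117 + 4·75 − 46 + 5·56 = 651
Option 1 (N − 12, S − 43):
  N = 75 − 12 = 63
  B = 46
  S = 10 + 46 (−43 from intervention) = 13
  R = -35 − 3·13 = -74
  G = 109 + 6·63 − 5·13 − 6·(-74) = 866
  K = 117 + 4·63 − 46 + 5·13 = 388
ΔK = 388 − 651 = -263; ΔG = 866 − 1497 = -631
Score = 2·(-263) + (-3)·(-631) = 1367

1367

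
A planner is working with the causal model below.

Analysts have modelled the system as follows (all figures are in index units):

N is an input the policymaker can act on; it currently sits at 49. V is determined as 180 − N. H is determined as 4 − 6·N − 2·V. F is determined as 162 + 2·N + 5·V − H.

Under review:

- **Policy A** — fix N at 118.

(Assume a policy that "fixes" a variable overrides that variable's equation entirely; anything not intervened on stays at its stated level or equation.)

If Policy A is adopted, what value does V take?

Policy A (N := 118):
  N = 118
  V = 180 − 118 = 62

62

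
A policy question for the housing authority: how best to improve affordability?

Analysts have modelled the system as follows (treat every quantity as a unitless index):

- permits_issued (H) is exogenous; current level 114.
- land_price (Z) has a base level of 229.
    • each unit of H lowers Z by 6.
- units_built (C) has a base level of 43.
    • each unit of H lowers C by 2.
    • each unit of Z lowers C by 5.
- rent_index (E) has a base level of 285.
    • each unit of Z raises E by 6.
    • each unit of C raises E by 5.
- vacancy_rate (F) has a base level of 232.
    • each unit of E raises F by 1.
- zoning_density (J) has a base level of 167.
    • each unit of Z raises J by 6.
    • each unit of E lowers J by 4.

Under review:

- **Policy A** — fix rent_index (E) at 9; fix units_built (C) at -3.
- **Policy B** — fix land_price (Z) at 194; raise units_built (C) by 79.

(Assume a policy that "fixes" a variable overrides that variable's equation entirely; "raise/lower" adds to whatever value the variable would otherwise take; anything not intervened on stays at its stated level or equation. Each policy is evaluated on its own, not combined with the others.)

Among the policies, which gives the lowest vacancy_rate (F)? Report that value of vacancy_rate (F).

-3699

Policy A (E := 9, C := -3):
  H = 114
  Z = 229 − 6·114 = -455
  C = -3
  E = 9
  F = 232 + 9 = 241
Policy B (Z := 194, C + 79):
  H = 114
  Z = 194
  C = 43 − 2·114 − 5·194 (+79 from intervention) = -1076
  E = 285 + 6·194 + 5·(-1076) = -3931
  F = 232 + (-3931) = -3699
Comparing — Policy A: F=241, Policy B: F=-3699. Lowest is -3699 (Policy B).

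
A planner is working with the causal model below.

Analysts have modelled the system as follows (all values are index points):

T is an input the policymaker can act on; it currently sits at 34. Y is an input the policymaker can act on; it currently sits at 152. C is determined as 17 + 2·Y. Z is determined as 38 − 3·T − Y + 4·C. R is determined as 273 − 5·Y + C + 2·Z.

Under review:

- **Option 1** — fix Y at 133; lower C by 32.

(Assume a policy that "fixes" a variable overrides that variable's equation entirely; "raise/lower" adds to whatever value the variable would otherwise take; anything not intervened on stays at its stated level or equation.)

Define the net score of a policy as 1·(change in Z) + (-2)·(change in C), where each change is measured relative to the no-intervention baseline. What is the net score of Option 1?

-121

Baseline:
  T = 34
  Y = 152
  C = 17 + 2·152 = 321
  Z = 38 − 3·34 − 152 + 4·321 = 1068
Option 1 (Y := 133, C − 32):
  T = 34
  Y = 133
  C = 17 + 2·133 (−32 from intervention) = 251
  Z = 38 − 3·34 − 133 + 4·251 = 807
ΔZ = 807 − 1068 = -261; ΔC = 251 − 321 = -70
Score = 1·(-261) + (-2)·(-70) = -121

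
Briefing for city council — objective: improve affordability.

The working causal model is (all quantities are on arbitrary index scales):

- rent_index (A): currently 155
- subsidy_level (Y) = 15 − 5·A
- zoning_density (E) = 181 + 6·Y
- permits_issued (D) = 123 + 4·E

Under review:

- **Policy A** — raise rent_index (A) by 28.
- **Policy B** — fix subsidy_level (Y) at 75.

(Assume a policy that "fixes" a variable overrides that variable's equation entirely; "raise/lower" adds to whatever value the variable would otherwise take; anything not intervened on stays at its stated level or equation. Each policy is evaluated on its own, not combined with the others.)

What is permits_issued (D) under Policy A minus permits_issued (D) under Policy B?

-23400

Policy A (A + 28):
  A = 155 + 28 = 183
  Y = 15 − 5·183 = -900
  E = 181 + 6·(-900) = -5219
  D = 123 + 4·(-5219) = -20753
Policy B (Y := 75):
  A = 155
  Y = 75
  E = 181 + 6·75 = 631
  D = 123 + 4·631 = 2647
D: -20753 − 2647 = -23400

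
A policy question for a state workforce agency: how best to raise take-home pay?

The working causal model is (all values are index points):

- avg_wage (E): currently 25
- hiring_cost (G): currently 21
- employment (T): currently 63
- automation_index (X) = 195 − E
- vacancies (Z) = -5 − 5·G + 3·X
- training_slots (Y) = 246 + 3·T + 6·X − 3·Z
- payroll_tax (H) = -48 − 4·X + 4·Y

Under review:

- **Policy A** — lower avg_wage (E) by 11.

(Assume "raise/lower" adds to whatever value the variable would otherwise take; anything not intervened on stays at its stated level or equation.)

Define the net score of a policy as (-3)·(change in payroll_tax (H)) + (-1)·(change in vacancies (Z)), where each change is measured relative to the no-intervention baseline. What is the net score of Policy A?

Baseline:
  E = 25
  G = 21
  T = 63
  X = 195 − 25 = 170
  Z = -5 − 5·21 + 3·170 = 400
  Y = 246 + 3·63 + 6·170 − 3·400 = 255
  H = -48 − 4·170 + 4·255 = 292
Policy A (E − 11):
  E = 25 − 11 = 14
  G = 21
  T = 63
  X = 195 − 14 = 181
  Z = -5 − 5·21 + 3·181 = 433
  Y = 246 + 3·63 + 6·181 − 3·433 = 222
  H = -48 − 4·181 + 4·222 = 116
ΔH = 116 − 292 = -176; ΔZ = 433 − 400 = 33
Score = (-3)·(-176) + (-1)·33 = 495

495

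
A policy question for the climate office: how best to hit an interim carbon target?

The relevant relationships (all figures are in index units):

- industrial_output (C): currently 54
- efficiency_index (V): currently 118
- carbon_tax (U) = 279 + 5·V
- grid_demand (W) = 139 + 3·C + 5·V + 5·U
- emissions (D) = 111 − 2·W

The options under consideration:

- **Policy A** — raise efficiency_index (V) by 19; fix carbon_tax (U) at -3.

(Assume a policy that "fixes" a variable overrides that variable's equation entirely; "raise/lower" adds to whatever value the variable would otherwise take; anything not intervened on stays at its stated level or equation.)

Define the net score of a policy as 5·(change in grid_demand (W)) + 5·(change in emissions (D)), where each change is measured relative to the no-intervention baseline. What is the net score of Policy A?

Baseline:
  C = 54
  V = 118
  U = 279 + 5·118 = 869
  W = 139 + 3·54 + 5·118 + 5·869 = 5236
  D = 111 − 2·5236 = -10361
Policy A (V + 19, U := -3):
  C = 54
  V = 118 + 19 = 137
  U = -3
  W = 139 + 3·54 + 5·137 + 5·(-3) = 971
  D = 111 − 2·971 = -1831
ΔW = 971 − 5236 = -4265; ΔD = -1831 − (-10361) = 8530
Score = 5·(-4265) + 5·8530 = 21325

21325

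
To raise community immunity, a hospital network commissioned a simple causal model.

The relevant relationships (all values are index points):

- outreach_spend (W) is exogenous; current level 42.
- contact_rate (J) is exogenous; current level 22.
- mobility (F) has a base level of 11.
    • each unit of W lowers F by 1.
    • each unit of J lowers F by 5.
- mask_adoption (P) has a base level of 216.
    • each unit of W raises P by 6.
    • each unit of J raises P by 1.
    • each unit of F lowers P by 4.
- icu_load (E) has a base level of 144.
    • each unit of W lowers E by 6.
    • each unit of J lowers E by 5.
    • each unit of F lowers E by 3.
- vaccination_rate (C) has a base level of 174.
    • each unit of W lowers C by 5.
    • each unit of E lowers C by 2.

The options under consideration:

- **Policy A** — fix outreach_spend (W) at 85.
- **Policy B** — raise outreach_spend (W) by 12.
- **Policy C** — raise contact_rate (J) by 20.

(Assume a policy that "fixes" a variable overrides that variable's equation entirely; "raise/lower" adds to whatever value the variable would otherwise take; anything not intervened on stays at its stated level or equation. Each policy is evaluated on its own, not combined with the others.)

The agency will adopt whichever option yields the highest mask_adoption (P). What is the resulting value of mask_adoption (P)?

Policy A (W := 85):
  W = 85
  J = 22
  F = 11 − 85 − 5·22 = -184
  P = 216 + 6·85 + 22 − 4·(-184) = 1484
Policy B (W + 12):
  W = 42 + 12 = 54
  J = 22
  F = 11 − 54 − 5·22 = -153
  P = 216 + 6·54 + 22 − 4·(-153) = 1174
Policy C (J + 20):
  W = 42
  J = 22 + 20 = 42
  F = 11 − 42 − 5·42 = -241
  P = 216 + 6·42 + 42 − 4·(-241) = 1474
Comparing — Policy A: P=1484, Policy B: P=1174, Policy C: P=1474. Highest is 1484 (Policy A).

1484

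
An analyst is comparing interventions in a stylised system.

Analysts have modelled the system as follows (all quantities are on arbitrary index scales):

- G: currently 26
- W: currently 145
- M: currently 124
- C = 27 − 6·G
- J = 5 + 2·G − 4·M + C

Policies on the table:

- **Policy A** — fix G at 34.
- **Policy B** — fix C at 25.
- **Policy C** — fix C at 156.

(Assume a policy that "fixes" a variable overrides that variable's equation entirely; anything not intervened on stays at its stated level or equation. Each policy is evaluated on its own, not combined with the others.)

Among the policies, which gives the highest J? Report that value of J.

-283

Policy A (G := 34):
  G = 34
  M = 124
  C = 27 − 6·34 = -177
  J = 5 + 2·34 − 4·124 + (-177) = -600
Policy B (C := 25):
  G = 26
  M = 124
  C = 25
  J = 5 + 2·26 − 4·124 + 25 = -414
Policy C (C := 156):
  G = 26
  M = 124
  C = 156
  J = 5 + 2·26 − 4·124 + 156 = -283
Comparing — Policy A: J=-600, Policy B: J=-414, Policy C: J=-283. Highest is -283 (Policy C).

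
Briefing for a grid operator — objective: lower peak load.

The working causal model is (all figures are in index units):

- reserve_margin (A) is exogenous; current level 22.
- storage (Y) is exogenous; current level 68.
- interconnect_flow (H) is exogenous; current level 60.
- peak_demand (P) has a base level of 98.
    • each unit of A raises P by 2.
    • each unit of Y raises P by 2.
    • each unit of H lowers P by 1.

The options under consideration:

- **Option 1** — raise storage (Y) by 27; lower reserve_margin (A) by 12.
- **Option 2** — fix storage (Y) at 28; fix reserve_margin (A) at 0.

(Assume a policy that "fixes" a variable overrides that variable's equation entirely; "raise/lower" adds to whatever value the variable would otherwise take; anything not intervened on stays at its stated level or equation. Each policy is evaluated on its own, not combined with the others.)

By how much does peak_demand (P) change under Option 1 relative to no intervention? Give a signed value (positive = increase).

30

Baseline:
  A = 22
  Y = 68
  H = 60
  P = 98 + 2·22 + 2·68 − 60 = 218
Option 1 (Y + 27, A − 12):
  A = 22 − 12 = 10
  Y = 68 + 27 = 95
  H = 60
  P = 98 + 2·10 + 2·95 − 60 = 248
Change in P: 248 − 218 = 30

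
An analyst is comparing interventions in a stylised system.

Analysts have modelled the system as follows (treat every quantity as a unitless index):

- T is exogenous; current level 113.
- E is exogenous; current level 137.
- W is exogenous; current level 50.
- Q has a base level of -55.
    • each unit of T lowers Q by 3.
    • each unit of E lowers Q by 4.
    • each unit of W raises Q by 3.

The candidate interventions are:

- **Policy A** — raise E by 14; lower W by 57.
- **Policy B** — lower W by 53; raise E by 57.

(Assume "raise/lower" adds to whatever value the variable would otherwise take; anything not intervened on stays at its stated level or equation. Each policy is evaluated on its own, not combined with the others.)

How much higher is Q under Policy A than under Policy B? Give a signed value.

Policy A (E + 14, W − 57):
  T = 113
  E = 137 + 14 = 151
  W = 50 − 57 = -7
  Q = -55 − 3·113 − 4·151 + 3·(-7) = -1019
Policy B (W − 53, E + 57):
  T = 113
  E = 137 + 57 = 194
  W = 50 − 53 = -3
  Q = -55 − 3·113 − 4·194 + 3·(-3) = -1179
Q: -1019 − (-1179) = 160

160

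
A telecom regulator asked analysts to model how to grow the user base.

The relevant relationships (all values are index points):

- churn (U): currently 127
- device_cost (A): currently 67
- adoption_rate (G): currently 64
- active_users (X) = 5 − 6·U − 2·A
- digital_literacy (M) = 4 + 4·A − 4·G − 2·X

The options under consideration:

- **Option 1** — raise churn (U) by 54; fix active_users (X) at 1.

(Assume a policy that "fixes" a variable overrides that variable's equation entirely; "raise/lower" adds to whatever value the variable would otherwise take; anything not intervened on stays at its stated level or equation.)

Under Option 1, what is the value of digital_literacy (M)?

14

Option 1 (U + 54, X := 1):
  U = 127 + 54 = 181
  A = 67
  G = 64
  X = 1
  M = 4 + 4·67 − 4·64 − 2·1 = 14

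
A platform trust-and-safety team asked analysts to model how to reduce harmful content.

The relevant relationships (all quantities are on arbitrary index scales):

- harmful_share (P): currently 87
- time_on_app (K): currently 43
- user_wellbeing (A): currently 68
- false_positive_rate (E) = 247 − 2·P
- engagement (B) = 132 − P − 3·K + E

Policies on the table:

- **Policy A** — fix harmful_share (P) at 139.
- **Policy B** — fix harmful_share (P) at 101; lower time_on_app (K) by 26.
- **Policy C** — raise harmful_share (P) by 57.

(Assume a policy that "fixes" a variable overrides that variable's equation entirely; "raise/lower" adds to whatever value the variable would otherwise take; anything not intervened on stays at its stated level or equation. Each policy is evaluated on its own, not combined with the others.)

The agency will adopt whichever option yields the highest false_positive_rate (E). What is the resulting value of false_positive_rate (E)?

Policy A (P := 139):
  P = 139
  E = 247 − 2·139 = -31
Policy B (P := 101, K − 26):
  P = 101
  E = 247 − 2·101 = 45
Policy C (P + 57):
  P = 87 + 57 = 144
  E = 247 − 2·144 = -41
Comparing — Policy A: E=-31, Policy B: E=45, Policy C: E=-41. Highest is 45 (Policy B).

45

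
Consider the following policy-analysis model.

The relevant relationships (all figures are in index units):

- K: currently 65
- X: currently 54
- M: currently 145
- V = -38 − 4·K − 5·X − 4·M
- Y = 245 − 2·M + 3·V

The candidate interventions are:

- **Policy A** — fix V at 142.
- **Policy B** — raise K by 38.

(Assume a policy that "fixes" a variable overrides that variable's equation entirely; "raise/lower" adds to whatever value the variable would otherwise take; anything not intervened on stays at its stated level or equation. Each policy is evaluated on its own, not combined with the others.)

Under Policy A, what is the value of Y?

Policy A (V := 142):
  K = 65
  X = 54
  M = 145
  V = 142
  Y = 245 − 2·145 + 3·142 = 381

381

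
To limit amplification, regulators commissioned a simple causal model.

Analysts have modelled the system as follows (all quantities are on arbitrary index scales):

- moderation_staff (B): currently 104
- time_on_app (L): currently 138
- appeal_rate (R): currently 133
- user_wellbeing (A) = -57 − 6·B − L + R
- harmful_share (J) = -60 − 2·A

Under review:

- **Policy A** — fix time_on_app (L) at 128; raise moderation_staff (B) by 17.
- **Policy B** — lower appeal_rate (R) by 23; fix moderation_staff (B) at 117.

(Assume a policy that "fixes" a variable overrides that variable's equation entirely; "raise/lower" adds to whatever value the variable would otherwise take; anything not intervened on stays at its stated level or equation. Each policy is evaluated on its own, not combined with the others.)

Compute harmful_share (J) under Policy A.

1496

Policy A (L := 128, B + 17):
  B = 104 + 17 = 121
  L = 128
  R = 133
  A = -57 − 6·121 − 128 + 133 = -778
  J = -60 − 2·(-778) = 1496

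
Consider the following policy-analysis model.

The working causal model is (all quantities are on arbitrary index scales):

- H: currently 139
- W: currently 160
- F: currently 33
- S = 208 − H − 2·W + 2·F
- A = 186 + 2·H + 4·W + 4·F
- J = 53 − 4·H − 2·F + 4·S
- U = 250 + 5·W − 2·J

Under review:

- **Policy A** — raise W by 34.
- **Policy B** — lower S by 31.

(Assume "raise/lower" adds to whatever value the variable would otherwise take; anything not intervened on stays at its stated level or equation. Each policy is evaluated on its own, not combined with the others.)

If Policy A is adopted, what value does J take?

-1581

Policy A (W + 34):
  H = 139
  W = 160 + 34 = 194
  F = 33
  S = 208 − 139 − 2·194 + 2·33 = -253
  J = 53 − 4·139 − 2·33 + 4·(-253) = -1581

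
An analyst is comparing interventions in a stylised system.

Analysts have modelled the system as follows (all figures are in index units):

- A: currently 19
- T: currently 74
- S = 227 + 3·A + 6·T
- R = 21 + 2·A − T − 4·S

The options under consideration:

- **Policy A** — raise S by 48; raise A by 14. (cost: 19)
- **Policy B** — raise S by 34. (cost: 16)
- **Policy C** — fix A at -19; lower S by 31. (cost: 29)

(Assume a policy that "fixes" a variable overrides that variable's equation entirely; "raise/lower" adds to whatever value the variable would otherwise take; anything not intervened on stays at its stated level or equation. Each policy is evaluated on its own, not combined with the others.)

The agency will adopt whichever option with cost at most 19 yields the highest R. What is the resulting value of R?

-3063

Policy A (S + 48, A + 14):
  A = 19 + 14 = 33
  T = 74
  S = 227 + 3·33 + 6·74 (+48 from intervention) = 818
  R = 21 + 2·33 − 74 − 4·818 = -3259
Policy B (S + 34):
  A = 19
  T = 74
  S = 227 + 3·19 + 6·74 (+34 from intervention) = 762
  R = 21 + 2·19 − 74 − 4·762 = -3063
Comparing — Policy A: R=-3259, Policy B: R=-3063. Highest is -3063 (Policy B).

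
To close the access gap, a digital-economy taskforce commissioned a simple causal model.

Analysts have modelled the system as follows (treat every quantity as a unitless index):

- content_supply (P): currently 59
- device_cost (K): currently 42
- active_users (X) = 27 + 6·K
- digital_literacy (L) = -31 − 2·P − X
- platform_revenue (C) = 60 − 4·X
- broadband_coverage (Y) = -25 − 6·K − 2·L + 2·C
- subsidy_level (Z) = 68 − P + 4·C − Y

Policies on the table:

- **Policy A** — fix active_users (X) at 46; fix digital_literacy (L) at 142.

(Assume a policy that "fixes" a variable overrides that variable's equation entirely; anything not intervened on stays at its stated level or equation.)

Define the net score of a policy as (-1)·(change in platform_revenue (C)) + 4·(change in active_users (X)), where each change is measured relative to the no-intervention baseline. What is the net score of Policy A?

Baseline:
  K = 42
  X = 27 + 6·42 = 279
  C = 60 − 4·279 = -1056
Policy A (X := 46, L := 142):
  K = 42
  X = 46
  C = 60 − 4·46 = -124
ΔC = -124 − (-1056) = 932; ΔX = 46 − 279 = -233
Score = (-1)·932 + 4·(-233) = -1864

-1864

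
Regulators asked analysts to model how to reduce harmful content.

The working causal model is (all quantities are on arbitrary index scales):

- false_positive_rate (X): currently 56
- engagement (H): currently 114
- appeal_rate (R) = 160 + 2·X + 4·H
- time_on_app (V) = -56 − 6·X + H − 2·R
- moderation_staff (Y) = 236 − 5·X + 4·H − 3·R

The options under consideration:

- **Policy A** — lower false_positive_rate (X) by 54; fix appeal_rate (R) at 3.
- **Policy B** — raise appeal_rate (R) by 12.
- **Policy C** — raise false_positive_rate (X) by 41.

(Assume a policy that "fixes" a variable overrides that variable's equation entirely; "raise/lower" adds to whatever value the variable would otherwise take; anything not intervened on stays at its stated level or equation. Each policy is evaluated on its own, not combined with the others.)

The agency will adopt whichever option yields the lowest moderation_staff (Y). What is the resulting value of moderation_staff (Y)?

Policy A (X − 54, R := 3):
  X = 56 − 54 = 2
  H = 114
  R = 3
  Y = 236 − 5·2 + 4·114 − 3·3 = 673
Policy B (R + 12):
  X = 56
  H = 114
  R = 160 + 2·56 + 4·114 (+12 from intervention) = 740
  Y = 236 − 5·56 + 4·114 − 3·740 = -1808
Policy C (X + 41):
  X = 56 + 41 = 97
  H = 114
  R = 160 + 2·97 + 4·114 = 810
  Y = 236 − 5·97 + 4·114 − 3·810 = -2223
Comparing — Policy A: Y=673, Policy B: Y=-1808, Policy C: Y=-2223. Lowest is -2223 (Policy C).

-2223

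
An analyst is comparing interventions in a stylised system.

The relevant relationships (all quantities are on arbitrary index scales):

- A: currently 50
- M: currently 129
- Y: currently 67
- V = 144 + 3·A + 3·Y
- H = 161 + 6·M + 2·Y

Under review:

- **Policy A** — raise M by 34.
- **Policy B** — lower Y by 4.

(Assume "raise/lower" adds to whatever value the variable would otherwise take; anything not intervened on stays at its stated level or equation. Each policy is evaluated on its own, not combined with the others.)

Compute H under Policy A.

Policy A (M + 34):
  M = 129 + 34 = 163
  Y = 67
  H = 161 + 6·163 + 2·67 = 1273

1273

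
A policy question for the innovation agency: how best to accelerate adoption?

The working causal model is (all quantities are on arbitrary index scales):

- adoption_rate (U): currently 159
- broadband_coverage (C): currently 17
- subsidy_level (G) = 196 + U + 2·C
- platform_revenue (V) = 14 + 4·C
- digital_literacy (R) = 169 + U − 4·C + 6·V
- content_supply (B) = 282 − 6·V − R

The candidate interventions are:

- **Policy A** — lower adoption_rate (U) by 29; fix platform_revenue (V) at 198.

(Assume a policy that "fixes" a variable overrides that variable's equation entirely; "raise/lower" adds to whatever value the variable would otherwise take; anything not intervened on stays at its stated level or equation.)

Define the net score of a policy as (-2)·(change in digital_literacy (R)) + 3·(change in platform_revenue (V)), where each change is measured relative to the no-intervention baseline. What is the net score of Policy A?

Baseline:
  U = 159
  C = 17
  V = 14 + 4·17 = 82
  R = 169 + 159 − 4·17 + 6·82 = 752
Policy A (U − 29, V := 198):
  U = 159 − 29 = 130
  C = 17
  V = 198
  R = 169 + 130 − 4·17 + 6·198 = 1419
ΔR = 1419 − 752 = 667; ΔV = 198 − 82 = 116
Score = (-2)·667 + 3·116 = -986

-986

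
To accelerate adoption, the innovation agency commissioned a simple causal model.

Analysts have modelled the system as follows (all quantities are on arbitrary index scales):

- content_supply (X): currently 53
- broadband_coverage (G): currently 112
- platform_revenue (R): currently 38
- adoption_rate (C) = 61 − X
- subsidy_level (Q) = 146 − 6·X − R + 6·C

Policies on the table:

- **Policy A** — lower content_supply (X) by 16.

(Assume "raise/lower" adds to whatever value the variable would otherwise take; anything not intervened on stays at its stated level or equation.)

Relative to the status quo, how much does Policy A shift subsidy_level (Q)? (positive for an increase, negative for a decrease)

Baseline:
  X = 53
  R = 38
  C = 61 − 53 = 8
  Q = 146 − 6·53 − 38 + 6·8 = -162
Policy A (X − 16):
  X = 53 − 16 = 37
  R = 38
  C = 61 − 37 = 24
  Q = 146 − 6·37 − 38 + 6·24 = 30
Change in Q: 30 − (-162) = 192

192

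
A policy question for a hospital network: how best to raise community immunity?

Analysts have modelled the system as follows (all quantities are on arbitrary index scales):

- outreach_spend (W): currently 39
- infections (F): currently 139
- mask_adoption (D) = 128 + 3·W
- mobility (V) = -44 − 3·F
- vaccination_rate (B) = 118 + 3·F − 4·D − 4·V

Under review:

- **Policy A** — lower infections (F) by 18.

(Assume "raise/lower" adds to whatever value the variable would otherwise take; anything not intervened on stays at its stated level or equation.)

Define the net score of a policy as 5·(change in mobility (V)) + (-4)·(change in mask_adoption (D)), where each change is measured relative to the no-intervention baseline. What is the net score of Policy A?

Baseline:
  W = 39
  F = 139
  D = 128 + 3·39 = 245
  V = -44 − 3·139 = -461
Policy A (F − 18):
  W = 39
  F = 139 − 18 = 121
  D = 128 + 3·39 = 245
  V = -44 − 3·121 = -407
ΔV = -407 − (-461) = 54; ΔD = 245 − 245 = 0
Score = 5·54 + (-4)·0 = 270

270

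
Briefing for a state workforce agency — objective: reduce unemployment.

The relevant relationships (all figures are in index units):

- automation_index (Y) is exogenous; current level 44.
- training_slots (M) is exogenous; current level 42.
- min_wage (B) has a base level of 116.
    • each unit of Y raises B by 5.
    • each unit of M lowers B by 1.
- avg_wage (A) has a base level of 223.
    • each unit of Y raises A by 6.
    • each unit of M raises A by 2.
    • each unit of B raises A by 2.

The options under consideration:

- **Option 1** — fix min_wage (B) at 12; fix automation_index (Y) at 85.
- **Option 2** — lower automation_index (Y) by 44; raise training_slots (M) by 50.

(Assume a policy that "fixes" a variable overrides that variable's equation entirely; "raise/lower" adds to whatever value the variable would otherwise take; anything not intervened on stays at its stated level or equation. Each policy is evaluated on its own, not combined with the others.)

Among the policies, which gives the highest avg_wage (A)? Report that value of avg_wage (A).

Option 1 (B := 12, Y := 85):
  Y = 85
  M = 42
  B = 12
  A = 223 + 6·85 + 2·42 + 2·12 = 841
Option 2 (Y − 44, M + 50):
  Y = 44 − 44 = 0
  M = 42 + 50 = 92
  B = 116 + 5·0 − 92 = 24
  A = 223 + 6·0 + 2·92 + 2·24 = 455
Comparing — Option 1: A=841, Option 2: A=455. Highest is 841 (Option 1).

841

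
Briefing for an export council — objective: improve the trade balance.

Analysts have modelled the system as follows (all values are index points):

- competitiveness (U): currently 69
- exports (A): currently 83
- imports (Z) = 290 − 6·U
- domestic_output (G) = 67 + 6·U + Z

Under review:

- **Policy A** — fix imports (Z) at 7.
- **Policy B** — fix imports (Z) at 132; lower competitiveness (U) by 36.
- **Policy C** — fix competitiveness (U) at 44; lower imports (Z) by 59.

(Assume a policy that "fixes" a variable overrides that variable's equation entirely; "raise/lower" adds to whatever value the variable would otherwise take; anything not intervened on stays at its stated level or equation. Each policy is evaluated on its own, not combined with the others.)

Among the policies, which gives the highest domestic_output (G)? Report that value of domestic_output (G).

Policy A (Z := 7):
  U = 69
  Z = 7
  G = 67 + 6·69 + 7 = 488
Policy B (Z := 132, U − 36):
  U = 69 − 36 = 33
  Z = 132
  G = 67 + 6·33 + 132 = 397
Policy C (U := 44, Z − 59):
  U = 44
  Z = 290 − 6·44 (−59 from intervention) = -33
  G = 67 + 6·44 + (-33) = 298
Comparing — Policy A: G=488, Policy B: G=397, Policy C: G=298. Highest is 488 (Policy A).

488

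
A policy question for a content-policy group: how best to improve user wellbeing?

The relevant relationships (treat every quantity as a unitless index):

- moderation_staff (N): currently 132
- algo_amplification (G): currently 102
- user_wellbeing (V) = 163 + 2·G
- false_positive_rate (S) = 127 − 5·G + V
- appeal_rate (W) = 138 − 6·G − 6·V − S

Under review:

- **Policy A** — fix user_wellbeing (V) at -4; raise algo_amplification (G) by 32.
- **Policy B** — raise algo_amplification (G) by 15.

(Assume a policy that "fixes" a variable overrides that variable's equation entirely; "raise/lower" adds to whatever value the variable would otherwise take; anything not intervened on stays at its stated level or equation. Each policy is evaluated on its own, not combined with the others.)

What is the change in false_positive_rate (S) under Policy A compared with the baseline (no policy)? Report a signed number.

Baseline:
  G = 102
  V = 163 + 2·102 = 367
  S = 127 − 5·102 + 367 = -16
Policy A (V := -4, G + 32):
  G = 102 + 32 = 134
  V = -4
  S = 127 − 5·134 + (-4) = -547
Change in S: -547 − (-16) = -531

-531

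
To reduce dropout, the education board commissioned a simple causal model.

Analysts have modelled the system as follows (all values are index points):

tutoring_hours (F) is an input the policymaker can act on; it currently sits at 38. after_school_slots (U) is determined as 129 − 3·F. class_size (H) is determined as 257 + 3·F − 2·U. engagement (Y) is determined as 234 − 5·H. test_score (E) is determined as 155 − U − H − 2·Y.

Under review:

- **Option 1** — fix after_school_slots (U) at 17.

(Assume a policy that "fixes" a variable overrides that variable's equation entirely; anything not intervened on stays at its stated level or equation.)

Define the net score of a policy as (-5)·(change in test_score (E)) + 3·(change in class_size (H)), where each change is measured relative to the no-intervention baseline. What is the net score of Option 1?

178

Baseline:
  F = 38
  U = 129 − 3·38 = 15
  H = 257 + 3·38 − 2·15 = 341
  Y = 234 − 5·341 = -1471
  E = 155 − 15 − 341 − 2·(-1471) = 2741
Option 1 (U := 17):
  F = 38
  U = 17
  H = 257 + 3·38 − 2·17 = 337
  Y = 234 − 5·337 = -1451
  E = 155 − 17 − 337 − 2·(-1451) = 2703
ΔE = 2703 − 2741 = -38; ΔH = 337 − 341 = -4
Score = (-5)·(-38) + 3·(-4) = 178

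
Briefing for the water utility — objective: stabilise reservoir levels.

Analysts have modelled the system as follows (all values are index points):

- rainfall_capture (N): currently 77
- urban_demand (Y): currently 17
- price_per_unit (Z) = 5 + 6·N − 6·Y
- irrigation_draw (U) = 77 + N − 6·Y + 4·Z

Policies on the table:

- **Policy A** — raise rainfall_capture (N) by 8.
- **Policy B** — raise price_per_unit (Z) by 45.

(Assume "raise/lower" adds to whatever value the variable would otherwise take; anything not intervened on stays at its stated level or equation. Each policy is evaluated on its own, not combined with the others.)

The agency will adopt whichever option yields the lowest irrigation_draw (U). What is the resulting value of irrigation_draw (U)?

1692

Policy A (N + 8):
  N = 77 + 8 = 85
  Y = 17
  Z = 5 + 6·85 − 6·17 = 413
  U = 77 + 85 − 6·17 + 4·413 = 1712
Policy B (Z + 45):
  N = 77
  Y = 17
  Z = 5 + 6·77 − 6·17 (+45 from intervention) = 410
  U = 77 + 77 − 6·17 + 4·410 = 1692
Comparing — Policy A: U=1712, Policy B: U=1692. Lowest is 1692 (Policy B).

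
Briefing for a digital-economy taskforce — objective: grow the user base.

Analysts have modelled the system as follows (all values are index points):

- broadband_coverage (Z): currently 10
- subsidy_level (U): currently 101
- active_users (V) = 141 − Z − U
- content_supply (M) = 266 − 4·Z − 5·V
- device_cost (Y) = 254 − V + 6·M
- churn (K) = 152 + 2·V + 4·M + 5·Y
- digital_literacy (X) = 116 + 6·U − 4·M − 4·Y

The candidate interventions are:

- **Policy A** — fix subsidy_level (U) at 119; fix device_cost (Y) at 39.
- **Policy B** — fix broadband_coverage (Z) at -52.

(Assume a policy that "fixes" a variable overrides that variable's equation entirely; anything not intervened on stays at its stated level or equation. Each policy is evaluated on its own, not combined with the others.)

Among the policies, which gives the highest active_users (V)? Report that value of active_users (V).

92

Policy A (U := 119, Y := 39):
  Z = 10
  U = 119
  V = 141 − 10 − 119 = 12
Policy B (Z := -52):
  Z = -52
  U = 101
  V = 141 − (-52) − 101 = 92
Comparing — Policy A: V=12, Policy B: V=92. Highest is 92 (Policy B).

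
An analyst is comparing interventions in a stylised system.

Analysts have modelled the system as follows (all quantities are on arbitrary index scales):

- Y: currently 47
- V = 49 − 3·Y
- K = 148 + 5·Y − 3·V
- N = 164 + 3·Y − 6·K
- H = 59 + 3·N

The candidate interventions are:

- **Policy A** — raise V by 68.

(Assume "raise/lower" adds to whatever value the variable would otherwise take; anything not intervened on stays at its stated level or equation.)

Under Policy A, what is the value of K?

455

Policy A (V + 68):
  Y = 47
  V = 49 − 3·47 (+68 from intervention) = -24
  K = 148 + 5·47 − 3·(-24) = 455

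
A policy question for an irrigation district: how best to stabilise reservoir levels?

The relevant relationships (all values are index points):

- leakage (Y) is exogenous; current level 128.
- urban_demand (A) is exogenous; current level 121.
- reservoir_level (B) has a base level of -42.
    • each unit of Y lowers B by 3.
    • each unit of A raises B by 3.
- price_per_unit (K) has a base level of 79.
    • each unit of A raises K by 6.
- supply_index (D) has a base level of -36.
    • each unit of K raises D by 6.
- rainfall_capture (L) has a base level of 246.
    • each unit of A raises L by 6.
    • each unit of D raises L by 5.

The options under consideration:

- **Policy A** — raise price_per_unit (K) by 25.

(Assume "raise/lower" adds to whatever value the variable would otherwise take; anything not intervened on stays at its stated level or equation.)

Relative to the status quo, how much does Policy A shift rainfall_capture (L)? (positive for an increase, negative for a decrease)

Baseline:
  A = 121
  K = 79 + 6·121 = 805
  D = -36 + 6·805 = 4794
  L = 246 + 6·121 + 5·4794 = 24942
Policy A (K + 25):
  A = 121
  K = 79 + 6·121 (+25 from intervention) = 830
  D = -36 + 6·830 = 4944
  L = 246 + 6·121 + 5·4944 = 25692
Change in L: 25692 − 24942 = 750

750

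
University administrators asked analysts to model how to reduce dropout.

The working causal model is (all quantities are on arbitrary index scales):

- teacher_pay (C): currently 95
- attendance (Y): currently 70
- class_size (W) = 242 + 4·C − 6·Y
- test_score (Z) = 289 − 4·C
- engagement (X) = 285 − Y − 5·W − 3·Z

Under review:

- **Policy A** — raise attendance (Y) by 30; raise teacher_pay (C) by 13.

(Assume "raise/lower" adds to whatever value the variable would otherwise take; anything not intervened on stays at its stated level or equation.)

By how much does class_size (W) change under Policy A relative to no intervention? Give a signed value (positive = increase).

-128

Baseline:
  C = 95
  Y = 70
  W = 242 + 4·95 − 6·70 = 202
Policy A (Y + 30, C + 13):
  C = 95 + 13 = 108
  Y = 70 + 30 = 100
  W = 242 + 4·108 − 6·100 = 74
Change in W: 74 − 202 = -128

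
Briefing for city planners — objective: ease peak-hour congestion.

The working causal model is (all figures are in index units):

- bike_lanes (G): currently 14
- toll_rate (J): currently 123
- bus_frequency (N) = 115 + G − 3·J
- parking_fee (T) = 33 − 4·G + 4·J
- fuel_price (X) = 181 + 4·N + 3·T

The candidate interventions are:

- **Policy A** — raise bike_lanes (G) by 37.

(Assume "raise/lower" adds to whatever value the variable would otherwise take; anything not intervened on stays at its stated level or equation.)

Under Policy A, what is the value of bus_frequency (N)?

Policy A (G + 37):
  G = 14 + 37 = 51
  J = 123
  N = 115 + 51 − 3·123 = -203

-203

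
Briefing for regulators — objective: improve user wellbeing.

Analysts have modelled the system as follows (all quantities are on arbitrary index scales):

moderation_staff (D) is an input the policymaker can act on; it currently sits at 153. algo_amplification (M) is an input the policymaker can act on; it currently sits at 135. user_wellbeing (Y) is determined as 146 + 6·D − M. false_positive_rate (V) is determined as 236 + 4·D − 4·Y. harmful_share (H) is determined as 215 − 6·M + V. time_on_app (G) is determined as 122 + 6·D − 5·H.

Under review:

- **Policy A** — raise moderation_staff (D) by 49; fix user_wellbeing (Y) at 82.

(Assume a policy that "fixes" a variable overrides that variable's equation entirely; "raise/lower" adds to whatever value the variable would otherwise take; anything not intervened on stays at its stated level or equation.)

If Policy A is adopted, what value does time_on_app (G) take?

729

Policy A (D + 49, Y := 82):
  D = 153 + 49 = 202
  M = 135
  Y = 82
  V = 236 + 4·202 − 4·82 = 716
  H = 215 − 6·135 + 716 = 121
  G = 122 + 6·202 − 5·121 = 729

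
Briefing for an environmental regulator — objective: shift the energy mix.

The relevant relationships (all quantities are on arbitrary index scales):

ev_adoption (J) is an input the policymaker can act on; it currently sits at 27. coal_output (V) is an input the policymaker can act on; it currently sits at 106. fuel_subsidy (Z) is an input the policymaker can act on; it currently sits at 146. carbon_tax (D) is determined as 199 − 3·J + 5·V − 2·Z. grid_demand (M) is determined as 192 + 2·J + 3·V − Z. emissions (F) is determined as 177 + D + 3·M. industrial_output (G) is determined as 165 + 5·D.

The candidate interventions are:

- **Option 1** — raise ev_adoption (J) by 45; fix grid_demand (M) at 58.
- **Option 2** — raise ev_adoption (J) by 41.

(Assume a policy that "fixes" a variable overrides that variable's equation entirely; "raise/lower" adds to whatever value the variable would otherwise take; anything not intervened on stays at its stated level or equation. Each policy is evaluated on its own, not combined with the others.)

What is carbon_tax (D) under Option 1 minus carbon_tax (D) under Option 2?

-12

Option 1 (J + 45, M := 58):
  J = 27 + 45 = 72
  V = 106
  Z = 146
  D = 199 − 3·72 + 5·106 − 2·146 = 221
Option 2 (J + 41):
  J = 27 + 41 = 68
  V = 106
  Z = 146
  D = 199 − 3·68 + 5·106 − 2·146 = 233
D: 221 − 233 = -12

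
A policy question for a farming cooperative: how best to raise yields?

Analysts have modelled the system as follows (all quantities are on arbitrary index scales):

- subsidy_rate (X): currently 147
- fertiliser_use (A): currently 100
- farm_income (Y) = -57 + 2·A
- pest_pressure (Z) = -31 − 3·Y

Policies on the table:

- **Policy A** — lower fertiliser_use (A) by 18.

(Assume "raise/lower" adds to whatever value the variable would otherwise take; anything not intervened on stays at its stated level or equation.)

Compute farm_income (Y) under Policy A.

Policy A (A − 18):
  A = 100 − 18 = 82
  Y = -57 + 2·82 = 107

107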